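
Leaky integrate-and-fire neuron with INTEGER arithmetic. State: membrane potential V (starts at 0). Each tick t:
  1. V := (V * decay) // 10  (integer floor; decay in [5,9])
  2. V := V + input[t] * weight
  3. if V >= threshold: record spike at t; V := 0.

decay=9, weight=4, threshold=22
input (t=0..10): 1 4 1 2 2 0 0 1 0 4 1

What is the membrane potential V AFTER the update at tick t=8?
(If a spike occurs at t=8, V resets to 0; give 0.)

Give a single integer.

Answer: 8

Derivation:
t=0: input=1 -> V=4
t=1: input=4 -> V=19
t=2: input=1 -> V=21
t=3: input=2 -> V=0 FIRE
t=4: input=2 -> V=8
t=5: input=0 -> V=7
t=6: input=0 -> V=6
t=7: input=1 -> V=9
t=8: input=0 -> V=8
t=9: input=4 -> V=0 FIRE
t=10: input=1 -> V=4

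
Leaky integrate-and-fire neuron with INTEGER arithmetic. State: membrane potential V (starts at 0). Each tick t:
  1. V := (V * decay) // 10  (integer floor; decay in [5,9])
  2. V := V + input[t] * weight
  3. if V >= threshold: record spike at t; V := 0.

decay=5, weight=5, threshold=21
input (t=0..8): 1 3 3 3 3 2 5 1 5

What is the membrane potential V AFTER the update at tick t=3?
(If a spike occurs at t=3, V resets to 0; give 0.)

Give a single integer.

t=0: input=1 -> V=5
t=1: input=3 -> V=17
t=2: input=3 -> V=0 FIRE
t=3: input=3 -> V=15
t=4: input=3 -> V=0 FIRE
t=5: input=2 -> V=10
t=6: input=5 -> V=0 FIRE
t=7: input=1 -> V=5
t=8: input=5 -> V=0 FIRE

Answer: 15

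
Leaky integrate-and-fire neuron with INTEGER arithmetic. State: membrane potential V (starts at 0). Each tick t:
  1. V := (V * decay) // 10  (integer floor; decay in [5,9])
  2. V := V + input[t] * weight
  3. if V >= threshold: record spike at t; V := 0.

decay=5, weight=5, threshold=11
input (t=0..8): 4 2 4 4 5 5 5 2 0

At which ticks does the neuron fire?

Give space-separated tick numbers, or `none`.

t=0: input=4 -> V=0 FIRE
t=1: input=2 -> V=10
t=2: input=4 -> V=0 FIRE
t=3: input=4 -> V=0 FIRE
t=4: input=5 -> V=0 FIRE
t=5: input=5 -> V=0 FIRE
t=6: input=5 -> V=0 FIRE
t=7: input=2 -> V=10
t=8: input=0 -> V=5

Answer: 0 2 3 4 5 6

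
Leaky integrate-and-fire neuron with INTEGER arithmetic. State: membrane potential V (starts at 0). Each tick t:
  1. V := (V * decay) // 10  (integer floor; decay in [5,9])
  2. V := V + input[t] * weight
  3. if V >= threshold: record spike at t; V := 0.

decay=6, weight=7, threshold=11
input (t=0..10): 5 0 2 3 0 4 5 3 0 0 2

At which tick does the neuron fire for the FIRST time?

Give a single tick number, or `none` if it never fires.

t=0: input=5 -> V=0 FIRE
t=1: input=0 -> V=0
t=2: input=2 -> V=0 FIRE
t=3: input=3 -> V=0 FIRE
t=4: input=0 -> V=0
t=5: input=4 -> V=0 FIRE
t=6: input=5 -> V=0 FIRE
t=7: input=3 -> V=0 FIRE
t=8: input=0 -> V=0
t=9: input=0 -> V=0
t=10: input=2 -> V=0 FIRE

Answer: 0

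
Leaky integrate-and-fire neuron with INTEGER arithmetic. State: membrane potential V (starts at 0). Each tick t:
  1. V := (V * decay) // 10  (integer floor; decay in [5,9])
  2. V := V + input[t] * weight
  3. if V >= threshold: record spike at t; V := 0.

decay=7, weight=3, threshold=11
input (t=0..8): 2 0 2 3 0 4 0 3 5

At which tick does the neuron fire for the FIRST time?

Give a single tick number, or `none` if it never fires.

t=0: input=2 -> V=6
t=1: input=0 -> V=4
t=2: input=2 -> V=8
t=3: input=3 -> V=0 FIRE
t=4: input=0 -> V=0
t=5: input=4 -> V=0 FIRE
t=6: input=0 -> V=0
t=7: input=3 -> V=9
t=8: input=5 -> V=0 FIRE

Answer: 3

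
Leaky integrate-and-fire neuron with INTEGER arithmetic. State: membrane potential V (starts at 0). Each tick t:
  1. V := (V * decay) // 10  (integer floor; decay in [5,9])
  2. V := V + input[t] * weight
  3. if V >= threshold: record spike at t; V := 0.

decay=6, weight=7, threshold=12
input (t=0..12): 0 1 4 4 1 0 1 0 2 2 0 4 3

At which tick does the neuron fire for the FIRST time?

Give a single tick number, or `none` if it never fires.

Answer: 2

Derivation:
t=0: input=0 -> V=0
t=1: input=1 -> V=7
t=2: input=4 -> V=0 FIRE
t=3: input=4 -> V=0 FIRE
t=4: input=1 -> V=7
t=5: input=0 -> V=4
t=6: input=1 -> V=9
t=7: input=0 -> V=5
t=8: input=2 -> V=0 FIRE
t=9: input=2 -> V=0 FIRE
t=10: input=0 -> V=0
t=11: input=4 -> V=0 FIRE
t=12: input=3 -> V=0 FIRE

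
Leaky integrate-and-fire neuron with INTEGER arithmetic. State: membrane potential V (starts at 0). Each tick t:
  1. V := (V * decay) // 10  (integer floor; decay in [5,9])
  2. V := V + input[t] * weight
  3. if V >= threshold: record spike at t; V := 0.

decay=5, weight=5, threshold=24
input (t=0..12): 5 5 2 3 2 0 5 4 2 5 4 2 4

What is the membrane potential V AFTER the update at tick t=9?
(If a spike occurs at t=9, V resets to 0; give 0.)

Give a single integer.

t=0: input=5 -> V=0 FIRE
t=1: input=5 -> V=0 FIRE
t=2: input=2 -> V=10
t=3: input=3 -> V=20
t=4: input=2 -> V=20
t=5: input=0 -> V=10
t=6: input=5 -> V=0 FIRE
t=7: input=4 -> V=20
t=8: input=2 -> V=20
t=9: input=5 -> V=0 FIRE
t=10: input=4 -> V=20
t=11: input=2 -> V=20
t=12: input=4 -> V=0 FIRE

Answer: 0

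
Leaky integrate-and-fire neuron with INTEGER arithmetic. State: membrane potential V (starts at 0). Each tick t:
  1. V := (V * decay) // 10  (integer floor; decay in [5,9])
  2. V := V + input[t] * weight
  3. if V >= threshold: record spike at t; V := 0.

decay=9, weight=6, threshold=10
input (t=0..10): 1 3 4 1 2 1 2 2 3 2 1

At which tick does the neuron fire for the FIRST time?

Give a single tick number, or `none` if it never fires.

t=0: input=1 -> V=6
t=1: input=3 -> V=0 FIRE
t=2: input=4 -> V=0 FIRE
t=3: input=1 -> V=6
t=4: input=2 -> V=0 FIRE
t=5: input=1 -> V=6
t=6: input=2 -> V=0 FIRE
t=7: input=2 -> V=0 FIRE
t=8: input=3 -> V=0 FIRE
t=9: input=2 -> V=0 FIRE
t=10: input=1 -> V=6

Answer: 1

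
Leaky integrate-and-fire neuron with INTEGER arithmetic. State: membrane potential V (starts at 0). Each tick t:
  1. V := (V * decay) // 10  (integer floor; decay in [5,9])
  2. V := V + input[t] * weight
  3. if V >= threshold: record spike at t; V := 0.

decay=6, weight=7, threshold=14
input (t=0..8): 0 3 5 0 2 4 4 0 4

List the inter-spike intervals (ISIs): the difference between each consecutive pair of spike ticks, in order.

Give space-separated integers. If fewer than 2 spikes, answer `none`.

t=0: input=0 -> V=0
t=1: input=3 -> V=0 FIRE
t=2: input=5 -> V=0 FIRE
t=3: input=0 -> V=0
t=4: input=2 -> V=0 FIRE
t=5: input=4 -> V=0 FIRE
t=6: input=4 -> V=0 FIRE
t=7: input=0 -> V=0
t=8: input=4 -> V=0 FIRE

Answer: 1 2 1 1 2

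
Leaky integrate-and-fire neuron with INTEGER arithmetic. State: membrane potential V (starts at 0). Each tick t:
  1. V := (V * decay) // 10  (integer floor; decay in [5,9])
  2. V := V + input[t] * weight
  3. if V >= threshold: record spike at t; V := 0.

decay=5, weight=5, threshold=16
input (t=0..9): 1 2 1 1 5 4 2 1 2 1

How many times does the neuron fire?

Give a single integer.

t=0: input=1 -> V=5
t=1: input=2 -> V=12
t=2: input=1 -> V=11
t=3: input=1 -> V=10
t=4: input=5 -> V=0 FIRE
t=5: input=4 -> V=0 FIRE
t=6: input=2 -> V=10
t=7: input=1 -> V=10
t=8: input=2 -> V=15
t=9: input=1 -> V=12

Answer: 2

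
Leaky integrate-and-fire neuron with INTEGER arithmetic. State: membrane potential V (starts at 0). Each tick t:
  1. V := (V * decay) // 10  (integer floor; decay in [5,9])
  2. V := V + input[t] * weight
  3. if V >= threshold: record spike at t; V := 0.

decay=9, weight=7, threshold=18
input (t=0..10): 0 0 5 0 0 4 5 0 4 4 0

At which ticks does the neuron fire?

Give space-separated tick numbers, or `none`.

Answer: 2 5 6 8 9

Derivation:
t=0: input=0 -> V=0
t=1: input=0 -> V=0
t=2: input=5 -> V=0 FIRE
t=3: input=0 -> V=0
t=4: input=0 -> V=0
t=5: input=4 -> V=0 FIRE
t=6: input=5 -> V=0 FIRE
t=7: input=0 -> V=0
t=8: input=4 -> V=0 FIRE
t=9: input=4 -> V=0 FIRE
t=10: input=0 -> V=0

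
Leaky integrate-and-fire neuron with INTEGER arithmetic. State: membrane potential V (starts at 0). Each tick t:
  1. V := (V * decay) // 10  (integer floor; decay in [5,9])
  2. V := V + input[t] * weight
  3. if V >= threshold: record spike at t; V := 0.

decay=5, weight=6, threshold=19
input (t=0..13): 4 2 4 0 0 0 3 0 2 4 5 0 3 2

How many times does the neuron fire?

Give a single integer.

t=0: input=4 -> V=0 FIRE
t=1: input=2 -> V=12
t=2: input=4 -> V=0 FIRE
t=3: input=0 -> V=0
t=4: input=0 -> V=0
t=5: input=0 -> V=0
t=6: input=3 -> V=18
t=7: input=0 -> V=9
t=8: input=2 -> V=16
t=9: input=4 -> V=0 FIRE
t=10: input=5 -> V=0 FIRE
t=11: input=0 -> V=0
t=12: input=3 -> V=18
t=13: input=2 -> V=0 FIRE

Answer: 5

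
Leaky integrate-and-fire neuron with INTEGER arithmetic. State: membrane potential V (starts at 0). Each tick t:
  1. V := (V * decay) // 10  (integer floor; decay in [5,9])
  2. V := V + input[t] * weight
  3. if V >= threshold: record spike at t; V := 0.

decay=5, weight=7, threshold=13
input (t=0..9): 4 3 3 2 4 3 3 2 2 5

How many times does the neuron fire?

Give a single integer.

Answer: 10

Derivation:
t=0: input=4 -> V=0 FIRE
t=1: input=3 -> V=0 FIRE
t=2: input=3 -> V=0 FIRE
t=3: input=2 -> V=0 FIRE
t=4: input=4 -> V=0 FIRE
t=5: input=3 -> V=0 FIRE
t=6: input=3 -> V=0 FIRE
t=7: input=2 -> V=0 FIRE
t=8: input=2 -> V=0 FIRE
t=9: input=5 -> V=0 FIRE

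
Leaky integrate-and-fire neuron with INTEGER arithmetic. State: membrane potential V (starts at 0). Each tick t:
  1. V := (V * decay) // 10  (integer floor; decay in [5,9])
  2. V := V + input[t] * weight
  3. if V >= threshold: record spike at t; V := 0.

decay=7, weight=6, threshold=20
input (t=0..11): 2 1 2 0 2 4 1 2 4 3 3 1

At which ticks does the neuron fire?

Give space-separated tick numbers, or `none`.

t=0: input=2 -> V=12
t=1: input=1 -> V=14
t=2: input=2 -> V=0 FIRE
t=3: input=0 -> V=0
t=4: input=2 -> V=12
t=5: input=4 -> V=0 FIRE
t=6: input=1 -> V=6
t=7: input=2 -> V=16
t=8: input=4 -> V=0 FIRE
t=9: input=3 -> V=18
t=10: input=3 -> V=0 FIRE
t=11: input=1 -> V=6

Answer: 2 5 8 10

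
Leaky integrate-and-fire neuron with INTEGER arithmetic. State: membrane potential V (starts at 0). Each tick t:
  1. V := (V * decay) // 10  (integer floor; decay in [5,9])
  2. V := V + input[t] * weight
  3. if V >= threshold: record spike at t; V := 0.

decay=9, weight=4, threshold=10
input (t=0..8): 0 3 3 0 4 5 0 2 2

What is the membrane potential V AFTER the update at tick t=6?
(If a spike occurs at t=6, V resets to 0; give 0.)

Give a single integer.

Answer: 0

Derivation:
t=0: input=0 -> V=0
t=1: input=3 -> V=0 FIRE
t=2: input=3 -> V=0 FIRE
t=3: input=0 -> V=0
t=4: input=4 -> V=0 FIRE
t=5: input=5 -> V=0 FIRE
t=6: input=0 -> V=0
t=7: input=2 -> V=8
t=8: input=2 -> V=0 FIRE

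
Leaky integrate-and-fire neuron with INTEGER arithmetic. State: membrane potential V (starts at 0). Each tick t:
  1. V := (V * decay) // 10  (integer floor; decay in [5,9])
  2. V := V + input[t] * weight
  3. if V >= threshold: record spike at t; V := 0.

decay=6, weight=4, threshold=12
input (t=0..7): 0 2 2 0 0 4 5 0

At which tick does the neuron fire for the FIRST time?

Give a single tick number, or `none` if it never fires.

Answer: 2

Derivation:
t=0: input=0 -> V=0
t=1: input=2 -> V=8
t=2: input=2 -> V=0 FIRE
t=3: input=0 -> V=0
t=4: input=0 -> V=0
t=5: input=4 -> V=0 FIRE
t=6: input=5 -> V=0 FIRE
t=7: input=0 -> V=0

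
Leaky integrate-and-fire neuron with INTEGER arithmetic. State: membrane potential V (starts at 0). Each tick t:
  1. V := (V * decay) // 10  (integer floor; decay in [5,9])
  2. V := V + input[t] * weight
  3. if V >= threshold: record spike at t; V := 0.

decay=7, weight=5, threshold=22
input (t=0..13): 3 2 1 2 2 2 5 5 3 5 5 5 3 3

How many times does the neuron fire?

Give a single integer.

Answer: 7

Derivation:
t=0: input=3 -> V=15
t=1: input=2 -> V=20
t=2: input=1 -> V=19
t=3: input=2 -> V=0 FIRE
t=4: input=2 -> V=10
t=5: input=2 -> V=17
t=6: input=5 -> V=0 FIRE
t=7: input=5 -> V=0 FIRE
t=8: input=3 -> V=15
t=9: input=5 -> V=0 FIRE
t=10: input=5 -> V=0 FIRE
t=11: input=5 -> V=0 FIRE
t=12: input=3 -> V=15
t=13: input=3 -> V=0 FIRE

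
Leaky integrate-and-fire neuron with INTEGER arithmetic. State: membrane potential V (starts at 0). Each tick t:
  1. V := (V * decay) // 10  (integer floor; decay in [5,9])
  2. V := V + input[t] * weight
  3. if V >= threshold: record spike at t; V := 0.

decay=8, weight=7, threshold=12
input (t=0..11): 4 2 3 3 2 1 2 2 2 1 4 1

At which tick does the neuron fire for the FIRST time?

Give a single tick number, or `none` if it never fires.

Answer: 0

Derivation:
t=0: input=4 -> V=0 FIRE
t=1: input=2 -> V=0 FIRE
t=2: input=3 -> V=0 FIRE
t=3: input=3 -> V=0 FIRE
t=4: input=2 -> V=0 FIRE
t=5: input=1 -> V=7
t=6: input=2 -> V=0 FIRE
t=7: input=2 -> V=0 FIRE
t=8: input=2 -> V=0 FIRE
t=9: input=1 -> V=7
t=10: input=4 -> V=0 FIRE
t=11: input=1 -> V=7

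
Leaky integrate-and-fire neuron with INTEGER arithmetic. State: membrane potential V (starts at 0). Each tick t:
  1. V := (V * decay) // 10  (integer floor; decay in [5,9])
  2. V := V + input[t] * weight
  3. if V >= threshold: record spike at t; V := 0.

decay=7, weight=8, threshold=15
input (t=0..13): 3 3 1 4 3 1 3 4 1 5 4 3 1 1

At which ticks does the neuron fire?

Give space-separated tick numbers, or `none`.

Answer: 0 1 3 4 6 7 9 10 11

Derivation:
t=0: input=3 -> V=0 FIRE
t=1: input=3 -> V=0 FIRE
t=2: input=1 -> V=8
t=3: input=4 -> V=0 FIRE
t=4: input=3 -> V=0 FIRE
t=5: input=1 -> V=8
t=6: input=3 -> V=0 FIRE
t=7: input=4 -> V=0 FIRE
t=8: input=1 -> V=8
t=9: input=5 -> V=0 FIRE
t=10: input=4 -> V=0 FIRE
t=11: input=3 -> V=0 FIRE
t=12: input=1 -> V=8
t=13: input=1 -> V=13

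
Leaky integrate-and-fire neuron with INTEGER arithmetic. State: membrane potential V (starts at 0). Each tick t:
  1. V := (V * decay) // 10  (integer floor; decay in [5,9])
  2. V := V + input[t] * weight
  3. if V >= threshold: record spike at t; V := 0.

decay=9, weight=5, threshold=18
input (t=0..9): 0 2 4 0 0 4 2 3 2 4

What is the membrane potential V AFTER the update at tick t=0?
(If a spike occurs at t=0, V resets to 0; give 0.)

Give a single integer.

t=0: input=0 -> V=0
t=1: input=2 -> V=10
t=2: input=4 -> V=0 FIRE
t=3: input=0 -> V=0
t=4: input=0 -> V=0
t=5: input=4 -> V=0 FIRE
t=6: input=2 -> V=10
t=7: input=3 -> V=0 FIRE
t=8: input=2 -> V=10
t=9: input=4 -> V=0 FIRE

Answer: 0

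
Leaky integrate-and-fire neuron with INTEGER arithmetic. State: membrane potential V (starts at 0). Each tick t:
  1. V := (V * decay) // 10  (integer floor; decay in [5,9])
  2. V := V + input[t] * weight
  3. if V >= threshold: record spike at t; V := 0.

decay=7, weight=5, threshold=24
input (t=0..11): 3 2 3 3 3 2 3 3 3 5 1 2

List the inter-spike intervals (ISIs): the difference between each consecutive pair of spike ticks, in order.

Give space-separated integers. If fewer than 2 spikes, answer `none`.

t=0: input=3 -> V=15
t=1: input=2 -> V=20
t=2: input=3 -> V=0 FIRE
t=3: input=3 -> V=15
t=4: input=3 -> V=0 FIRE
t=5: input=2 -> V=10
t=6: input=3 -> V=22
t=7: input=3 -> V=0 FIRE
t=8: input=3 -> V=15
t=9: input=5 -> V=0 FIRE
t=10: input=1 -> V=5
t=11: input=2 -> V=13

Answer: 2 3 2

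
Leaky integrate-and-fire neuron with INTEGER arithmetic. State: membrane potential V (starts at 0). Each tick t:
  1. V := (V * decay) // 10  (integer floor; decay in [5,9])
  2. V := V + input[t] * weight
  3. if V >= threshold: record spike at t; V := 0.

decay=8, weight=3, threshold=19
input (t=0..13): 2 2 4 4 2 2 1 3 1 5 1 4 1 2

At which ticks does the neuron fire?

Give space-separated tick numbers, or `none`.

Answer: 2 7 11

Derivation:
t=0: input=2 -> V=6
t=1: input=2 -> V=10
t=2: input=4 -> V=0 FIRE
t=3: input=4 -> V=12
t=4: input=2 -> V=15
t=5: input=2 -> V=18
t=6: input=1 -> V=17
t=7: input=3 -> V=0 FIRE
t=8: input=1 -> V=3
t=9: input=5 -> V=17
t=10: input=1 -> V=16
t=11: input=4 -> V=0 FIRE
t=12: input=1 -> V=3
t=13: input=2 -> V=8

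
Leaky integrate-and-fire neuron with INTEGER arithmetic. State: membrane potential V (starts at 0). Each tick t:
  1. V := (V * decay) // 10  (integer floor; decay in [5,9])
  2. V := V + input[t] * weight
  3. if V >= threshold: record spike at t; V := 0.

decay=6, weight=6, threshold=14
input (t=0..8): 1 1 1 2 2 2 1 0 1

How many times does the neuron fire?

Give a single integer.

Answer: 2

Derivation:
t=0: input=1 -> V=6
t=1: input=1 -> V=9
t=2: input=1 -> V=11
t=3: input=2 -> V=0 FIRE
t=4: input=2 -> V=12
t=5: input=2 -> V=0 FIRE
t=6: input=1 -> V=6
t=7: input=0 -> V=3
t=8: input=1 -> V=7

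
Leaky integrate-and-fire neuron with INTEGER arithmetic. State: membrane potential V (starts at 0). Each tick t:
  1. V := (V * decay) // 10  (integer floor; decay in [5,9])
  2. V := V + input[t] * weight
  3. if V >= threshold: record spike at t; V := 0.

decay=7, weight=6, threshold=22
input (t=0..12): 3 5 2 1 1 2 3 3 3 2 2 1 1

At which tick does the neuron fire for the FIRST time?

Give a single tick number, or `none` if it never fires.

t=0: input=3 -> V=18
t=1: input=5 -> V=0 FIRE
t=2: input=2 -> V=12
t=3: input=1 -> V=14
t=4: input=1 -> V=15
t=5: input=2 -> V=0 FIRE
t=6: input=3 -> V=18
t=7: input=3 -> V=0 FIRE
t=8: input=3 -> V=18
t=9: input=2 -> V=0 FIRE
t=10: input=2 -> V=12
t=11: input=1 -> V=14
t=12: input=1 -> V=15

Answer: 1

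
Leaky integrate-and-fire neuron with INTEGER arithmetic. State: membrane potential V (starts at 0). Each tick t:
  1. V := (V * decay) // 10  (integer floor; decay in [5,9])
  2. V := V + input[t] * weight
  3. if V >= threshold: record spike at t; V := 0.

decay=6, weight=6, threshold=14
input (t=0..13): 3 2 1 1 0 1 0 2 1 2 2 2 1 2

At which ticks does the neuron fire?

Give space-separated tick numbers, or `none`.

t=0: input=3 -> V=0 FIRE
t=1: input=2 -> V=12
t=2: input=1 -> V=13
t=3: input=1 -> V=13
t=4: input=0 -> V=7
t=5: input=1 -> V=10
t=6: input=0 -> V=6
t=7: input=2 -> V=0 FIRE
t=8: input=1 -> V=6
t=9: input=2 -> V=0 FIRE
t=10: input=2 -> V=12
t=11: input=2 -> V=0 FIRE
t=12: input=1 -> V=6
t=13: input=2 -> V=0 FIRE

Answer: 0 7 9 11 13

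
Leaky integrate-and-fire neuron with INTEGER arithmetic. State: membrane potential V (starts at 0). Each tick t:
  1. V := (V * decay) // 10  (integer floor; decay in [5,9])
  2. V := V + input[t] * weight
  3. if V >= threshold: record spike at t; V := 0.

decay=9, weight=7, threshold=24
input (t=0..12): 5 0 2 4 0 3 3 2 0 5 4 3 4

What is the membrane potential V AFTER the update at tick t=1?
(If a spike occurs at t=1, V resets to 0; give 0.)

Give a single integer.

Answer: 0

Derivation:
t=0: input=5 -> V=0 FIRE
t=1: input=0 -> V=0
t=2: input=2 -> V=14
t=3: input=4 -> V=0 FIRE
t=4: input=0 -> V=0
t=5: input=3 -> V=21
t=6: input=3 -> V=0 FIRE
t=7: input=2 -> V=14
t=8: input=0 -> V=12
t=9: input=5 -> V=0 FIRE
t=10: input=4 -> V=0 FIRE
t=11: input=3 -> V=21
t=12: input=4 -> V=0 FIRE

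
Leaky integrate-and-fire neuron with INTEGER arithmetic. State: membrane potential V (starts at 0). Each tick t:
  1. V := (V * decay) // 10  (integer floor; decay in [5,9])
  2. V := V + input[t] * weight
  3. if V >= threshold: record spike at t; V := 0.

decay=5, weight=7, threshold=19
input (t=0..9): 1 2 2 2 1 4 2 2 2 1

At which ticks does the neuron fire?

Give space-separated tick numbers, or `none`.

t=0: input=1 -> V=7
t=1: input=2 -> V=17
t=2: input=2 -> V=0 FIRE
t=3: input=2 -> V=14
t=4: input=1 -> V=14
t=5: input=4 -> V=0 FIRE
t=6: input=2 -> V=14
t=7: input=2 -> V=0 FIRE
t=8: input=2 -> V=14
t=9: input=1 -> V=14

Answer: 2 5 7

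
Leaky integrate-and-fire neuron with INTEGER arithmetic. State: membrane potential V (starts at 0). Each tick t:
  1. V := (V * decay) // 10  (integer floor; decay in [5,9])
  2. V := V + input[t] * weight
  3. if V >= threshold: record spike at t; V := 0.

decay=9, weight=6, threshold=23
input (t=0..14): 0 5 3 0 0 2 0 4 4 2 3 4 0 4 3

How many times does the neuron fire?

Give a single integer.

Answer: 7

Derivation:
t=0: input=0 -> V=0
t=1: input=5 -> V=0 FIRE
t=2: input=3 -> V=18
t=3: input=0 -> V=16
t=4: input=0 -> V=14
t=5: input=2 -> V=0 FIRE
t=6: input=0 -> V=0
t=7: input=4 -> V=0 FIRE
t=8: input=4 -> V=0 FIRE
t=9: input=2 -> V=12
t=10: input=3 -> V=0 FIRE
t=11: input=4 -> V=0 FIRE
t=12: input=0 -> V=0
t=13: input=4 -> V=0 FIRE
t=14: input=3 -> V=18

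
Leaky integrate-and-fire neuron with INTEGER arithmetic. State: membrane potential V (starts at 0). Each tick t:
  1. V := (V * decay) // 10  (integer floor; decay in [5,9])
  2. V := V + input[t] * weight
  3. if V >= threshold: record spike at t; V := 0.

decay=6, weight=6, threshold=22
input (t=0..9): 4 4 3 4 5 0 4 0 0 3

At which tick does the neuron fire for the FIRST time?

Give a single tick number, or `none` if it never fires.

Answer: 0

Derivation:
t=0: input=4 -> V=0 FIRE
t=1: input=4 -> V=0 FIRE
t=2: input=3 -> V=18
t=3: input=4 -> V=0 FIRE
t=4: input=5 -> V=0 FIRE
t=5: input=0 -> V=0
t=6: input=4 -> V=0 FIRE
t=7: input=0 -> V=0
t=8: input=0 -> V=0
t=9: input=3 -> V=18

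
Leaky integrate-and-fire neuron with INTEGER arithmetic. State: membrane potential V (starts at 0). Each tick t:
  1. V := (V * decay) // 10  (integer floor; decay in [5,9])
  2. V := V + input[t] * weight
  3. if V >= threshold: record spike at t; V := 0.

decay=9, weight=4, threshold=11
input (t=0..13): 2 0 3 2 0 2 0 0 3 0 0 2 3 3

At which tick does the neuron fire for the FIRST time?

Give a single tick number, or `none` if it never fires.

t=0: input=2 -> V=8
t=1: input=0 -> V=7
t=2: input=3 -> V=0 FIRE
t=3: input=2 -> V=8
t=4: input=0 -> V=7
t=5: input=2 -> V=0 FIRE
t=6: input=0 -> V=0
t=7: input=0 -> V=0
t=8: input=3 -> V=0 FIRE
t=9: input=0 -> V=0
t=10: input=0 -> V=0
t=11: input=2 -> V=8
t=12: input=3 -> V=0 FIRE
t=13: input=3 -> V=0 FIRE

Answer: 2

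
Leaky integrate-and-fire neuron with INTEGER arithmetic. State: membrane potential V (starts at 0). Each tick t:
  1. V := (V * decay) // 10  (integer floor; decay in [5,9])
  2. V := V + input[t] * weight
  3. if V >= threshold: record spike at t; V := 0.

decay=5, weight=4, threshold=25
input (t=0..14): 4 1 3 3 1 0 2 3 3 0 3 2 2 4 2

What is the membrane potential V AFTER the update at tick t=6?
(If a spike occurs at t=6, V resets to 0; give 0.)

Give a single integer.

Answer: 11

Derivation:
t=0: input=4 -> V=16
t=1: input=1 -> V=12
t=2: input=3 -> V=18
t=3: input=3 -> V=21
t=4: input=1 -> V=14
t=5: input=0 -> V=7
t=6: input=2 -> V=11
t=7: input=3 -> V=17
t=8: input=3 -> V=20
t=9: input=0 -> V=10
t=10: input=3 -> V=17
t=11: input=2 -> V=16
t=12: input=2 -> V=16
t=13: input=4 -> V=24
t=14: input=2 -> V=20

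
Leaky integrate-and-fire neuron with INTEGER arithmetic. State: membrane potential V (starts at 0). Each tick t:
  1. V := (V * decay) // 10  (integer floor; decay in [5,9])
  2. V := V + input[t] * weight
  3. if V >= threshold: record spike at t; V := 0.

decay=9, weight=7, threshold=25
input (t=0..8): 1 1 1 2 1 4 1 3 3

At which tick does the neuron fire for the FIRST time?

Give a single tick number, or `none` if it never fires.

Answer: 3

Derivation:
t=0: input=1 -> V=7
t=1: input=1 -> V=13
t=2: input=1 -> V=18
t=3: input=2 -> V=0 FIRE
t=4: input=1 -> V=7
t=5: input=4 -> V=0 FIRE
t=6: input=1 -> V=7
t=7: input=3 -> V=0 FIRE
t=8: input=3 -> V=21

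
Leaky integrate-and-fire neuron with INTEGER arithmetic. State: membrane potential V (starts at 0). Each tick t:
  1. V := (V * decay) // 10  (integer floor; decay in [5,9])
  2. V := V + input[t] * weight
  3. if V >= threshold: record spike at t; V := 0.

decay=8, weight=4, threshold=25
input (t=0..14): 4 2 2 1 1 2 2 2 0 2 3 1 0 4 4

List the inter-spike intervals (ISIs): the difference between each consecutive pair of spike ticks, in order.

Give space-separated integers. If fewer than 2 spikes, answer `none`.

t=0: input=4 -> V=16
t=1: input=2 -> V=20
t=2: input=2 -> V=24
t=3: input=1 -> V=23
t=4: input=1 -> V=22
t=5: input=2 -> V=0 FIRE
t=6: input=2 -> V=8
t=7: input=2 -> V=14
t=8: input=0 -> V=11
t=9: input=2 -> V=16
t=10: input=3 -> V=24
t=11: input=1 -> V=23
t=12: input=0 -> V=18
t=13: input=4 -> V=0 FIRE
t=14: input=4 -> V=16

Answer: 8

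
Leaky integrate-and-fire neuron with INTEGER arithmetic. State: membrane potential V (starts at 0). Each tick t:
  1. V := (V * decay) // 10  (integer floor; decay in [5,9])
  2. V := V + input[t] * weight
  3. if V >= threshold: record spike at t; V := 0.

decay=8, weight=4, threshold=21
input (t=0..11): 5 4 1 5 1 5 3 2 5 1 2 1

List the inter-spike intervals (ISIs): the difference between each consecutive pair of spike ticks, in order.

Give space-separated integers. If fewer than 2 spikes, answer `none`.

Answer: 2 2 3

Derivation:
t=0: input=5 -> V=20
t=1: input=4 -> V=0 FIRE
t=2: input=1 -> V=4
t=3: input=5 -> V=0 FIRE
t=4: input=1 -> V=4
t=5: input=5 -> V=0 FIRE
t=6: input=3 -> V=12
t=7: input=2 -> V=17
t=8: input=5 -> V=0 FIRE
t=9: input=1 -> V=4
t=10: input=2 -> V=11
t=11: input=1 -> V=12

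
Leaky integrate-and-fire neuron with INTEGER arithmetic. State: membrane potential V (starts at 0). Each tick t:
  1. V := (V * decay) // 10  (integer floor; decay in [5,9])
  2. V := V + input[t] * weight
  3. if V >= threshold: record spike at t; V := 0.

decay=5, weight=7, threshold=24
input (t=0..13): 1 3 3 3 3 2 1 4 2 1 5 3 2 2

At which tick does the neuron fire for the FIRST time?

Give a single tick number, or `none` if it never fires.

t=0: input=1 -> V=7
t=1: input=3 -> V=0 FIRE
t=2: input=3 -> V=21
t=3: input=3 -> V=0 FIRE
t=4: input=3 -> V=21
t=5: input=2 -> V=0 FIRE
t=6: input=1 -> V=7
t=7: input=4 -> V=0 FIRE
t=8: input=2 -> V=14
t=9: input=1 -> V=14
t=10: input=5 -> V=0 FIRE
t=11: input=3 -> V=21
t=12: input=2 -> V=0 FIRE
t=13: input=2 -> V=14

Answer: 1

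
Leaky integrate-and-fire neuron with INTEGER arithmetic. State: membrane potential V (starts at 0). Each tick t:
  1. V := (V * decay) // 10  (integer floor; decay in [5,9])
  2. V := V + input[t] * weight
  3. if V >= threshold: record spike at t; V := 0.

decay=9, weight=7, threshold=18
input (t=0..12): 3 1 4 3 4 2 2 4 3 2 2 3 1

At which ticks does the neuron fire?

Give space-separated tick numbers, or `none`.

t=0: input=3 -> V=0 FIRE
t=1: input=1 -> V=7
t=2: input=4 -> V=0 FIRE
t=3: input=3 -> V=0 FIRE
t=4: input=4 -> V=0 FIRE
t=5: input=2 -> V=14
t=6: input=2 -> V=0 FIRE
t=7: input=4 -> V=0 FIRE
t=8: input=3 -> V=0 FIRE
t=9: input=2 -> V=14
t=10: input=2 -> V=0 FIRE
t=11: input=3 -> V=0 FIRE
t=12: input=1 -> V=7

Answer: 0 2 3 4 6 7 8 10 11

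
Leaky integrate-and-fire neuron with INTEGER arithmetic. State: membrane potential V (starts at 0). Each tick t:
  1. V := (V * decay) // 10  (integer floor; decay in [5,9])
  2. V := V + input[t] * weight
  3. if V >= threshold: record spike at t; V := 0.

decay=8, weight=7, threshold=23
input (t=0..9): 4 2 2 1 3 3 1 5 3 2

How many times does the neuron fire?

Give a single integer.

Answer: 6

Derivation:
t=0: input=4 -> V=0 FIRE
t=1: input=2 -> V=14
t=2: input=2 -> V=0 FIRE
t=3: input=1 -> V=7
t=4: input=3 -> V=0 FIRE
t=5: input=3 -> V=21
t=6: input=1 -> V=0 FIRE
t=7: input=5 -> V=0 FIRE
t=8: input=3 -> V=21
t=9: input=2 -> V=0 FIRE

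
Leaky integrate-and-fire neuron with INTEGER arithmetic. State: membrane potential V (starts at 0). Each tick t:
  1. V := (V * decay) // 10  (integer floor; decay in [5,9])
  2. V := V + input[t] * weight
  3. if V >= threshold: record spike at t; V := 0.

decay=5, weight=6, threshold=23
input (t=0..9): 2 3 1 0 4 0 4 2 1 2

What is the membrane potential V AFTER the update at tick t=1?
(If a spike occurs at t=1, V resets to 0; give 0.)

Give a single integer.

t=0: input=2 -> V=12
t=1: input=3 -> V=0 FIRE
t=2: input=1 -> V=6
t=3: input=0 -> V=3
t=4: input=4 -> V=0 FIRE
t=5: input=0 -> V=0
t=6: input=4 -> V=0 FIRE
t=7: input=2 -> V=12
t=8: input=1 -> V=12
t=9: input=2 -> V=18

Answer: 0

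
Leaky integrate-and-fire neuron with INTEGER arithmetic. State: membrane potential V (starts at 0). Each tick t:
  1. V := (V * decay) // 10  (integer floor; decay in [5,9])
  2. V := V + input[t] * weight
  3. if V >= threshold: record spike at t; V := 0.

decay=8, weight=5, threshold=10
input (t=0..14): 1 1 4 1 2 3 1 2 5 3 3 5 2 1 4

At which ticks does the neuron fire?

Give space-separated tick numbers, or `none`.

t=0: input=1 -> V=5
t=1: input=1 -> V=9
t=2: input=4 -> V=0 FIRE
t=3: input=1 -> V=5
t=4: input=2 -> V=0 FIRE
t=5: input=3 -> V=0 FIRE
t=6: input=1 -> V=5
t=7: input=2 -> V=0 FIRE
t=8: input=5 -> V=0 FIRE
t=9: input=3 -> V=0 FIRE
t=10: input=3 -> V=0 FIRE
t=11: input=5 -> V=0 FIRE
t=12: input=2 -> V=0 FIRE
t=13: input=1 -> V=5
t=14: input=4 -> V=0 FIRE

Answer: 2 4 5 7 8 9 10 11 12 14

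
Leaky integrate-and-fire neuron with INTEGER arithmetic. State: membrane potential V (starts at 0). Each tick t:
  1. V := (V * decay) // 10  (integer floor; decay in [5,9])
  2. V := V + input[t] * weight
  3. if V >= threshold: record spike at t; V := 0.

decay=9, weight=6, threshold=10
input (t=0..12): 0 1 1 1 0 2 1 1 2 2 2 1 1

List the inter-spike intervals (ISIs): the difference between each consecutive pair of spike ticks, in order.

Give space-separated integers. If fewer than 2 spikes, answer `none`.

Answer: 3 2 1 1 1 2

Derivation:
t=0: input=0 -> V=0
t=1: input=1 -> V=6
t=2: input=1 -> V=0 FIRE
t=3: input=1 -> V=6
t=4: input=0 -> V=5
t=5: input=2 -> V=0 FIRE
t=6: input=1 -> V=6
t=7: input=1 -> V=0 FIRE
t=8: input=2 -> V=0 FIRE
t=9: input=2 -> V=0 FIRE
t=10: input=2 -> V=0 FIRE
t=11: input=1 -> V=6
t=12: input=1 -> V=0 FIRE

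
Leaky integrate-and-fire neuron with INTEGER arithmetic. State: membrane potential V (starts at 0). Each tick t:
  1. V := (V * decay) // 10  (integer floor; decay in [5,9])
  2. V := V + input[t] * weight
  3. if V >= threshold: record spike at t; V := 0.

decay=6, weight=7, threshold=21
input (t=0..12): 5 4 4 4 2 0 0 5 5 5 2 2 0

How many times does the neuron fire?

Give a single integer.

t=0: input=5 -> V=0 FIRE
t=1: input=4 -> V=0 FIRE
t=2: input=4 -> V=0 FIRE
t=3: input=4 -> V=0 FIRE
t=4: input=2 -> V=14
t=5: input=0 -> V=8
t=6: input=0 -> V=4
t=7: input=5 -> V=0 FIRE
t=8: input=5 -> V=0 FIRE
t=9: input=5 -> V=0 FIRE
t=10: input=2 -> V=14
t=11: input=2 -> V=0 FIRE
t=12: input=0 -> V=0

Answer: 8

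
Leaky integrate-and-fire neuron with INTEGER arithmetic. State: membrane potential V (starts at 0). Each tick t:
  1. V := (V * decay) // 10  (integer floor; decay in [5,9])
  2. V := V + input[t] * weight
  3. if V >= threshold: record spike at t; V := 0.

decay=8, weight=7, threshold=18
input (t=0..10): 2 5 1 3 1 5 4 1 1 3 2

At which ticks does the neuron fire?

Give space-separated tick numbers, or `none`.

Answer: 1 3 5 6 9

Derivation:
t=0: input=2 -> V=14
t=1: input=5 -> V=0 FIRE
t=2: input=1 -> V=7
t=3: input=3 -> V=0 FIRE
t=4: input=1 -> V=7
t=5: input=5 -> V=0 FIRE
t=6: input=4 -> V=0 FIRE
t=7: input=1 -> V=7
t=8: input=1 -> V=12
t=9: input=3 -> V=0 FIRE
t=10: input=2 -> V=14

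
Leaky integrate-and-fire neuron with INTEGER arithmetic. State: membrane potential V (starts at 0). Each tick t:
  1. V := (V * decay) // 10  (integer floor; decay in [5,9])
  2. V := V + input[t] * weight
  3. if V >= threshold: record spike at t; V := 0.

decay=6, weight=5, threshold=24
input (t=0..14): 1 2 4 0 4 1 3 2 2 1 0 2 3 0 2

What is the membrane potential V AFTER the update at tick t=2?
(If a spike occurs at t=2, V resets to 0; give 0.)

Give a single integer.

t=0: input=1 -> V=5
t=1: input=2 -> V=13
t=2: input=4 -> V=0 FIRE
t=3: input=0 -> V=0
t=4: input=4 -> V=20
t=5: input=1 -> V=17
t=6: input=3 -> V=0 FIRE
t=7: input=2 -> V=10
t=8: input=2 -> V=16
t=9: input=1 -> V=14
t=10: input=0 -> V=8
t=11: input=2 -> V=14
t=12: input=3 -> V=23
t=13: input=0 -> V=13
t=14: input=2 -> V=17

Answer: 0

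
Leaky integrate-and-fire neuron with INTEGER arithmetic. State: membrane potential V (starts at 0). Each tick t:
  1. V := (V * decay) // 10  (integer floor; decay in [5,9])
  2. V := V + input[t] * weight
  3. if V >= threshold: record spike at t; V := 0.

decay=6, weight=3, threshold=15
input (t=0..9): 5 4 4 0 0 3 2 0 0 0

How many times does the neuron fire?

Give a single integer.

Answer: 2

Derivation:
t=0: input=5 -> V=0 FIRE
t=1: input=4 -> V=12
t=2: input=4 -> V=0 FIRE
t=3: input=0 -> V=0
t=4: input=0 -> V=0
t=5: input=3 -> V=9
t=6: input=2 -> V=11
t=7: input=0 -> V=6
t=8: input=0 -> V=3
t=9: input=0 -> V=1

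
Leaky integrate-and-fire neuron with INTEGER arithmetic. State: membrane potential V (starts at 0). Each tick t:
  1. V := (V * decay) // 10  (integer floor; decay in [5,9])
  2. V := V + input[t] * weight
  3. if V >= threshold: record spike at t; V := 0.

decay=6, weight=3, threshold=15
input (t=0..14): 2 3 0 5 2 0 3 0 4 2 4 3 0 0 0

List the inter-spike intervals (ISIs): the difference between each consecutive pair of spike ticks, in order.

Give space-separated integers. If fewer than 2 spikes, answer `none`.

Answer: 5 2

Derivation:
t=0: input=2 -> V=6
t=1: input=3 -> V=12
t=2: input=0 -> V=7
t=3: input=5 -> V=0 FIRE
t=4: input=2 -> V=6
t=5: input=0 -> V=3
t=6: input=3 -> V=10
t=7: input=0 -> V=6
t=8: input=4 -> V=0 FIRE
t=9: input=2 -> V=6
t=10: input=4 -> V=0 FIRE
t=11: input=3 -> V=9
t=12: input=0 -> V=5
t=13: input=0 -> V=3
t=14: input=0 -> V=1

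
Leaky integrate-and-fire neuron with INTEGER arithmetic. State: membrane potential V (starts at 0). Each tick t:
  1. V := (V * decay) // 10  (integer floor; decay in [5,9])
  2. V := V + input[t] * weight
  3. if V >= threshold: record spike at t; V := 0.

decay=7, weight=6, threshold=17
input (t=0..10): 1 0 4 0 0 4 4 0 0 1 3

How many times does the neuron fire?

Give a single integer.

t=0: input=1 -> V=6
t=1: input=0 -> V=4
t=2: input=4 -> V=0 FIRE
t=3: input=0 -> V=0
t=4: input=0 -> V=0
t=5: input=4 -> V=0 FIRE
t=6: input=4 -> V=0 FIRE
t=7: input=0 -> V=0
t=8: input=0 -> V=0
t=9: input=1 -> V=6
t=10: input=3 -> V=0 FIRE

Answer: 4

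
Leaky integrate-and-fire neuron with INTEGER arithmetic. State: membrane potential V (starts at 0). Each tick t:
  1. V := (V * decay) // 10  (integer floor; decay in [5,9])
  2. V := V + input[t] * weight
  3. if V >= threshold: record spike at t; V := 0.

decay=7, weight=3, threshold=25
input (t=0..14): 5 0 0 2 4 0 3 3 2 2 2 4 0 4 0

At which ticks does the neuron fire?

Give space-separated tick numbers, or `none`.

t=0: input=5 -> V=15
t=1: input=0 -> V=10
t=2: input=0 -> V=7
t=3: input=2 -> V=10
t=4: input=4 -> V=19
t=5: input=0 -> V=13
t=6: input=3 -> V=18
t=7: input=3 -> V=21
t=8: input=2 -> V=20
t=9: input=2 -> V=20
t=10: input=2 -> V=20
t=11: input=4 -> V=0 FIRE
t=12: input=0 -> V=0
t=13: input=4 -> V=12
t=14: input=0 -> V=8

Answer: 11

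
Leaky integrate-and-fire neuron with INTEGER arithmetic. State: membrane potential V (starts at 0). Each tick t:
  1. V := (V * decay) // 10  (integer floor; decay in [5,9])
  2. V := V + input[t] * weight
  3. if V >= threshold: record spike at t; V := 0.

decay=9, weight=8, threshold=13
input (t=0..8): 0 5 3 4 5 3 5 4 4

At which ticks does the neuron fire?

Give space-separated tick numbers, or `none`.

t=0: input=0 -> V=0
t=1: input=5 -> V=0 FIRE
t=2: input=3 -> V=0 FIRE
t=3: input=4 -> V=0 FIRE
t=4: input=5 -> V=0 FIRE
t=5: input=3 -> V=0 FIRE
t=6: input=5 -> V=0 FIRE
t=7: input=4 -> V=0 FIRE
t=8: input=4 -> V=0 FIRE

Answer: 1 2 3 4 5 6 7 8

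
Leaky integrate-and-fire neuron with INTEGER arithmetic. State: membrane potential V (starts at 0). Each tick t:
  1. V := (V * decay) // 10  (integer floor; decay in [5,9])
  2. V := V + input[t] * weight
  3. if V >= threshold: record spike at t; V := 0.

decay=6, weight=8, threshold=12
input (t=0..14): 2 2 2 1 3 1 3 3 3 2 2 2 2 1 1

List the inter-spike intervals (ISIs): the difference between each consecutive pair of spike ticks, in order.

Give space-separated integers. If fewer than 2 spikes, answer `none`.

Answer: 1 1 2 2 1 1 1 1 1 1 2

Derivation:
t=0: input=2 -> V=0 FIRE
t=1: input=2 -> V=0 FIRE
t=2: input=2 -> V=0 FIRE
t=3: input=1 -> V=8
t=4: input=3 -> V=0 FIRE
t=5: input=1 -> V=8
t=6: input=3 -> V=0 FIRE
t=7: input=3 -> V=0 FIRE
t=8: input=3 -> V=0 FIRE
t=9: input=2 -> V=0 FIRE
t=10: input=2 -> V=0 FIRE
t=11: input=2 -> V=0 FIRE
t=12: input=2 -> V=0 FIRE
t=13: input=1 -> V=8
t=14: input=1 -> V=0 FIRE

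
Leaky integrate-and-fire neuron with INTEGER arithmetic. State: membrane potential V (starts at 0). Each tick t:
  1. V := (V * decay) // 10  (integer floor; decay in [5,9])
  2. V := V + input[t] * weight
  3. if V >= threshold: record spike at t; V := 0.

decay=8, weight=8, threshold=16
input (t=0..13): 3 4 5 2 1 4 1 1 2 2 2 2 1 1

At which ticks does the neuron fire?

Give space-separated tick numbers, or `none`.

Answer: 0 1 2 3 5 8 9 10 11

Derivation:
t=0: input=3 -> V=0 FIRE
t=1: input=4 -> V=0 FIRE
t=2: input=5 -> V=0 FIRE
t=3: input=2 -> V=0 FIRE
t=4: input=1 -> V=8
t=5: input=4 -> V=0 FIRE
t=6: input=1 -> V=8
t=7: input=1 -> V=14
t=8: input=2 -> V=0 FIRE
t=9: input=2 -> V=0 FIRE
t=10: input=2 -> V=0 FIRE
t=11: input=2 -> V=0 FIRE
t=12: input=1 -> V=8
t=13: input=1 -> V=14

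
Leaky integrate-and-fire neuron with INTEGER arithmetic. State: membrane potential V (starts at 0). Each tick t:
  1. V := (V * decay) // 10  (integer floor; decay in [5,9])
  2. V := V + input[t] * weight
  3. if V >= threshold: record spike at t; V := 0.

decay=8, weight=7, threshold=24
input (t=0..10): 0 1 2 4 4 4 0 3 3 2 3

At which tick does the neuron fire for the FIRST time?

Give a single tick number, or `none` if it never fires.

Answer: 3

Derivation:
t=0: input=0 -> V=0
t=1: input=1 -> V=7
t=2: input=2 -> V=19
t=3: input=4 -> V=0 FIRE
t=4: input=4 -> V=0 FIRE
t=5: input=4 -> V=0 FIRE
t=6: input=0 -> V=0
t=7: input=3 -> V=21
t=8: input=3 -> V=0 FIRE
t=9: input=2 -> V=14
t=10: input=3 -> V=0 FIRE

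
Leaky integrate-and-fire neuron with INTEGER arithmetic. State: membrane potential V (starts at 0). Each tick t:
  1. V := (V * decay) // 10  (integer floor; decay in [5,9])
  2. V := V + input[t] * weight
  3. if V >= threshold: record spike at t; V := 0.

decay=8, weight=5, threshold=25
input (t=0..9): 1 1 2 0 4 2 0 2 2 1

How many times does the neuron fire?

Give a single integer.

Answer: 1

Derivation:
t=0: input=1 -> V=5
t=1: input=1 -> V=9
t=2: input=2 -> V=17
t=3: input=0 -> V=13
t=4: input=4 -> V=0 FIRE
t=5: input=2 -> V=10
t=6: input=0 -> V=8
t=7: input=2 -> V=16
t=8: input=2 -> V=22
t=9: input=1 -> V=22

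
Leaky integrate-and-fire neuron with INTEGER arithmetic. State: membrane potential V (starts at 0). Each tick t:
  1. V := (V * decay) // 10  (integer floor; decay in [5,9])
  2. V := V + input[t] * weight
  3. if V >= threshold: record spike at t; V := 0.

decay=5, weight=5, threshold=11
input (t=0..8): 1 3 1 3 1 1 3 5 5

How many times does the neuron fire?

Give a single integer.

Answer: 5

Derivation:
t=0: input=1 -> V=5
t=1: input=3 -> V=0 FIRE
t=2: input=1 -> V=5
t=3: input=3 -> V=0 FIRE
t=4: input=1 -> V=5
t=5: input=1 -> V=7
t=6: input=3 -> V=0 FIRE
t=7: input=5 -> V=0 FIRE
t=8: input=5 -> V=0 FIRE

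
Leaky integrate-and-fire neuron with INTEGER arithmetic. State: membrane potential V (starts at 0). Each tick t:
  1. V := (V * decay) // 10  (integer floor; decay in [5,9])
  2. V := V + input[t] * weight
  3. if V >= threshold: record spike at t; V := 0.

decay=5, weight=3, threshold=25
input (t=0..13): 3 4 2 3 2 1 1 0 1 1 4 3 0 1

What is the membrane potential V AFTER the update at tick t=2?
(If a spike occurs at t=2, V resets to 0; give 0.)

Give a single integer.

Answer: 14

Derivation:
t=0: input=3 -> V=9
t=1: input=4 -> V=16
t=2: input=2 -> V=14
t=3: input=3 -> V=16
t=4: input=2 -> V=14
t=5: input=1 -> V=10
t=6: input=1 -> V=8
t=7: input=0 -> V=4
t=8: input=1 -> V=5
t=9: input=1 -> V=5
t=10: input=4 -> V=14
t=11: input=3 -> V=16
t=12: input=0 -> V=8
t=13: input=1 -> V=7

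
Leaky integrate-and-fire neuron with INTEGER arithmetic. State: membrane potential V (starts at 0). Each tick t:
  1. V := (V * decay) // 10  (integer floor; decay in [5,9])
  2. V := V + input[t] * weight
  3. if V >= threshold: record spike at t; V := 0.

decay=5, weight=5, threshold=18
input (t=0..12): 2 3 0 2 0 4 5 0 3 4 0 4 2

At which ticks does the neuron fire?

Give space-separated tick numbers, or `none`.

Answer: 1 5 6 9 11

Derivation:
t=0: input=2 -> V=10
t=1: input=3 -> V=0 FIRE
t=2: input=0 -> V=0
t=3: input=2 -> V=10
t=4: input=0 -> V=5
t=5: input=4 -> V=0 FIRE
t=6: input=5 -> V=0 FIRE
t=7: input=0 -> V=0
t=8: input=3 -> V=15
t=9: input=4 -> V=0 FIRE
t=10: input=0 -> V=0
t=11: input=4 -> V=0 FIRE
t=12: input=2 -> V=10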